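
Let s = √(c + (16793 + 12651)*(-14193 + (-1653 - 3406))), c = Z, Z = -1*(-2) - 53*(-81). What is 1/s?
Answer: -I*√566851593/566851593 ≈ -4.2002e-5*I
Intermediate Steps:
Z = 4295 (Z = 2 + 4293 = 4295)
c = 4295
s = I*√566851593 (s = √(4295 + (16793 + 12651)*(-14193 + (-1653 - 3406))) = √(4295 + 29444*(-14193 - 5059)) = √(4295 + 29444*(-19252)) = √(4295 - 566855888) = √(-566851593) = I*√566851593 ≈ 23809.0*I)
1/s = 1/(I*√566851593) = -I*√566851593/566851593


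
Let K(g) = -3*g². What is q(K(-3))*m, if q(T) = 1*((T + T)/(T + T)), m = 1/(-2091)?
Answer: -1/2091 ≈ -0.00047824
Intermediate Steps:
m = -1/2091 ≈ -0.00047824
q(T) = 1 (q(T) = 1*((2*T)/((2*T))) = 1*((2*T)*(1/(2*T))) = 1*1 = 1)
q(K(-3))*m = 1*(-1/2091) = -1/2091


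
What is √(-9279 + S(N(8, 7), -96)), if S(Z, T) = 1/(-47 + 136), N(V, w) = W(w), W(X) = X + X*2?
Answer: I*√73498870/89 ≈ 96.328*I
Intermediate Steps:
W(X) = 3*X (W(X) = X + 2*X = 3*X)
N(V, w) = 3*w
S(Z, T) = 1/89
√(-9279 + S(N(8, 7), -96)) = √(-9279 + 1/89) = √(-825830/89) = I*√73498870/89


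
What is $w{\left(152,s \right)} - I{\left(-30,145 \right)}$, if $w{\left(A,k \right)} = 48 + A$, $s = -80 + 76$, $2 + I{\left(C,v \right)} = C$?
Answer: $232$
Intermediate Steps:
$I{\left(C,v \right)} = -2 + C$
$s = -4$
$w{\left(152,s \right)} - I{\left(-30,145 \right)} = \left(48 + 152\right) - \left(-2 - 30\right) = 200 - -32 = 200 + 32 = 232$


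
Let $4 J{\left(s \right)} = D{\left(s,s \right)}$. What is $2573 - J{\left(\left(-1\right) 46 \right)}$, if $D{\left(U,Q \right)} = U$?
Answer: $\frac{5169}{2} \approx 2584.5$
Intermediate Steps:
$J{\left(s \right)} = \frac{s}{4}$
$2573 - J{\left(\left(-1\right) 46 \right)} = 2573 - \frac{\left(-1\right) 46}{4} = 2573 - \frac{1}{4} \left(-46\right) = 2573 - - \frac{23}{2} = 2573 + \frac{23}{2} = \frac{5169}{2}$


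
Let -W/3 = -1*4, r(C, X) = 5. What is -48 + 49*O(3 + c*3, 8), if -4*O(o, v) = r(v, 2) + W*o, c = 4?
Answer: -9257/4 ≈ -2314.3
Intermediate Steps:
W = 12 (W = -(-3)*4 = -3*(-4) = 12)
O(o, v) = -5/4 - 3*o (O(o, v) = -(5 + 12*o)/4 = -5/4 - 3*o)
-48 + 49*O(3 + c*3, 8) = -48 + 49*(-5/4 - 3*(3 + 4*3)) = -48 + 49*(-5/4 - 3*(3 + 12)) = -48 + 49*(-5/4 - 3*15) = -48 + 49*(-5/4 - 45) = -48 + 49*(-185/4) = -48 - 9065/4 = -9257/4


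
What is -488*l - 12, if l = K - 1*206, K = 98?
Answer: 52692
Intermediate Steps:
l = -108 (l = 98 - 1*206 = 98 - 206 = -108)
-488*l - 12 = -488*(-108) - 12 = 52704 - 12 = 52692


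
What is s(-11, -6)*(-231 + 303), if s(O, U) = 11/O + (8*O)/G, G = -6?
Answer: 984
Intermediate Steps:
s(O, U) = 11/O - 4*O/3 (s(O, U) = 11/O + (8*O)/(-6) = 11/O + (8*O)*(-1/6) = 11/O - 4*O/3)
s(-11, -6)*(-231 + 303) = (11/(-11) - 4/3*(-11))*(-231 + 303) = (11*(-1/11) + 44/3)*72 = (-1 + 44/3)*72 = (41/3)*72 = 984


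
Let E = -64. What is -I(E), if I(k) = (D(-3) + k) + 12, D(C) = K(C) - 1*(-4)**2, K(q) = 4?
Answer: 64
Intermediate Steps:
D(C) = -12 (D(C) = 4 - 1*(-4)**2 = 4 - 1*16 = 4 - 16 = -12)
I(k) = k (I(k) = (-12 + k) + 12 = k)
-I(E) = -1*(-64) = 64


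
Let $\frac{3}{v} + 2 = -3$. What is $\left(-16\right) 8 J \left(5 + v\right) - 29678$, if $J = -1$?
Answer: $- \frac{145574}{5} \approx -29115.0$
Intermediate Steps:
$v = - \frac{3}{5}$ ($v = \frac{3}{-2 - 3} = \frac{3}{-5} = 3 \left(- \frac{1}{5}\right) = - \frac{3}{5} \approx -0.6$)
$\left(-16\right) 8 J \left(5 + v\right) - 29678 = \left(-16\right) 8 \left(- (5 - \frac{3}{5})\right) - 29678 = - 128 \left(\left(-1\right) \frac{22}{5}\right) - 29678 = \left(-128\right) \left(- \frac{22}{5}\right) - 29678 = \frac{2816}{5} - 29678 = - \frac{145574}{5}$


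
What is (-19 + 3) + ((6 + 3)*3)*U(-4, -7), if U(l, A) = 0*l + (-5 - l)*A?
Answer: 173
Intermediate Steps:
U(l, A) = A*(-5 - l) (U(l, A) = 0 + A*(-5 - l) = A*(-5 - l))
(-19 + 3) + ((6 + 3)*3)*U(-4, -7) = (-19 + 3) + ((6 + 3)*3)*(-1*(-7)*(5 - 4)) = -16 + (9*3)*(-1*(-7)*1) = -16 + 27*7 = -16 + 189 = 173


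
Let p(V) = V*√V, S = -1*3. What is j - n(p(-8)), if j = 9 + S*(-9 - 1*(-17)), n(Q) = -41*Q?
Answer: -15 - 656*I*√2 ≈ -15.0 - 927.72*I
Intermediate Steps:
S = -3
p(V) = V^(3/2)
j = -15 (j = 9 - 3*(-9 - 1*(-17)) = 9 - 3*(-9 + 17) = 9 - 3*8 = 9 - 24 = -15)
j - n(p(-8)) = -15 - (-41)*(-8)^(3/2) = -15 - (-41)*(-16*I*√2) = -15 - 656*I*√2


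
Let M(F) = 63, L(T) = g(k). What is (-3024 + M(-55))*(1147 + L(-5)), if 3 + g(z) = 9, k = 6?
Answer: -3414033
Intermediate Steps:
g(z) = 6 (g(z) = -3 + 9 = 6)
L(T) = 6
(-3024 + M(-55))*(1147 + L(-5)) = (-3024 + 63)*(1147 + 6) = -2961*1153 = -3414033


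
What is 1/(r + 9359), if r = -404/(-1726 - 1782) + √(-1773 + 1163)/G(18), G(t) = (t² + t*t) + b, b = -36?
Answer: 1348052563849536/12616579194229357337 - 235353474*I*√610/12616579194229357337 ≈ 0.00010685 - 4.6073e-10*I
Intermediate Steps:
G(t) = -36 + 2*t² (G(t) = (t² + t*t) - 36 = (t² + t²) - 36 = 2*t² - 36 = -36 + 2*t²)
r = 101/877 + I*√610/612 (r = -404/(-1726 - 1782) + √(-1773 + 1163)/(-36 + 2*18²) = -404/(-3508) + √(-610)/(-36 + 2*324) = -404*(-1/3508) + (I*√610)/(-36 + 648) = 101/877 + (I*√610)/612 = 101/877 + (I*√610)*(1/612) = 101/877 + I*√610/612 ≈ 0.11517 + 0.040357*I)
1/(r + 9359) = 1/((101/877 + I*√610/612) + 9359) = 1/(8207944/877 + I*√610/612)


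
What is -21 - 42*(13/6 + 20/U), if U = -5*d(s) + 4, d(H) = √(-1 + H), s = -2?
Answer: -1936/13 - 600*I*√3/13 ≈ -148.92 - 79.941*I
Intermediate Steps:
U = 4 - 5*I*√3 (U = -5*√(-1 - 2) + 4 = -5*I*√3 + 4 = 4 - 5*I*√3 ≈ 4.0 - 8.6602*I)
-21 - 42*(13/6 + 20/U) = -21 - 42*(13/6 + 20/(4 - 5*I*√3)) = -21 + (-91 - 840/(4 - 5*I*√3)) = -112 - 840/(4 - 5*I*√3)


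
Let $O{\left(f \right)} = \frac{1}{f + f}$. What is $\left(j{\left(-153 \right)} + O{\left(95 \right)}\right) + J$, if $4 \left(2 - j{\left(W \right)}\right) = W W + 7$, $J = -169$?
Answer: $- \frac{1143989}{190} \approx -6021.0$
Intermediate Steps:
$O{\left(f \right)} = \frac{1}{2 f}$
$j{\left(W \right)} = \frac{1}{4} - \frac{W^{2}}{4}$ ($j{\left(W \right)} = 2 - \frac{W W + 7}{4} = 2 - \frac{W^{2} + 7}{4} = 2 - \frac{7 + W^{2}}{4} = 2 - \left(\frac{7}{4} + \frac{W^{2}}{4}\right) = \frac{1}{4} - \frac{W^{2}}{4}$)
$\left(j{\left(-153 \right)} + O{\left(95 \right)}\right) + J = \left(\left(\frac{1}{4} - \frac{\left(-153\right)^{2}}{4}\right) + \frac{1}{2 \cdot 95}\right) - 169 = \left(\left(\frac{1}{4} - \frac{23409}{4}\right) + \frac{1}{2} \cdot \frac{1}{95}\right) - 169 = \left(\left(\frac{1}{4} - \frac{23409}{4}\right) + \frac{1}{190}\right) - 169 = \left(-5852 + \frac{1}{190}\right) - 169 = - \frac{1111879}{190} - 169 = - \frac{1143989}{190}$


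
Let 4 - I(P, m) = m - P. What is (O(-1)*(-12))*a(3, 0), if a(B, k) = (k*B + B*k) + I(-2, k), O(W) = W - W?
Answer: 0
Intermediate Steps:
I(P, m) = 4 + P - m (I(P, m) = 4 - (m - P) = 4 + (P - m) = 4 + P - m)
O(W) = 0
a(B, k) = 2 - k + 2*B*k (a(B, k) = (k*B + B*k) + (4 - 2 - k) = (B*k + B*k) + (2 - k) = 2*B*k + (2 - k) = 2 - k + 2*B*k)
(O(-1)*(-12))*a(3, 0) = (0*(-12))*(2 - 1*0 + 2*3*0) = 0*(2 + 0 + 0) = 0*2 = 0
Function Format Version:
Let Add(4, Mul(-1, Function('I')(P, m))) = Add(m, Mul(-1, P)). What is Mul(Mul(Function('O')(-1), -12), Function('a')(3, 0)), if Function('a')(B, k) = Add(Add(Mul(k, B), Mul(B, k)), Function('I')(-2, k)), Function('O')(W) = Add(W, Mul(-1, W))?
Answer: 0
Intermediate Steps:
Function('I')(P, m) = Add(4, P, Mul(-1, m)) (Function('I')(P, m) = Add(4, Mul(-1, Add(m, Mul(-1, P)))) = Add(4, Add(P, Mul(-1, m))) = Add(4, P, Mul(-1, m)))
Function('O')(W) = 0
Function('a')(B, k) = Add(2, Mul(-1, k), Mul(2, B, k)) (Function('a')(B, k) = Add(Add(Mul(k, B), Mul(B, k)), Add(4, -2, Mul(-1, k))) = Add(Add(Mul(B, k), Mul(B, k)), Add(2, Mul(-1, k))) = Add(Mul(2, B, k), Add(2, Mul(-1, k))) = Add(2, Mul(-1, k), Mul(2, B, k)))
Mul(Mul(Function('O')(-1), -12), Function('a')(3, 0)) = Mul(Mul(0, -12), Add(2, Mul(-1, 0), Mul(2, 3, 0))) = Mul(0, Add(2, 0, 0)) = Mul(0, 2) = 0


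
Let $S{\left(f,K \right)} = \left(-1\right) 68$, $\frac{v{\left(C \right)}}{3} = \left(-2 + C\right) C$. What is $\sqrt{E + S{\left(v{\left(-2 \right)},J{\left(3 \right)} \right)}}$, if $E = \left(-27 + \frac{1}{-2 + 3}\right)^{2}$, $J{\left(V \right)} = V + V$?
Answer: $4 \sqrt{38} \approx 24.658$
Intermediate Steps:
$J{\left(V \right)} = 2 V$
$v{\left(C \right)} = 3 C \left(-2 + C\right)$ ($v{\left(C \right)} = 3 \left(-2 + C\right) C = 3 C \left(-2 + C\right)$)
$S{\left(f,K \right)} = -68$
$E = 676$ ($E = \left(-27 + 1^{-1}\right)^{2} = \left(-27 + 1\right)^{2} = \left(-26\right)^{2} = 676$)
$\sqrt{E + S{\left(v{\left(-2 \right)},J{\left(3 \right)} \right)}} = \sqrt{676 - 68} = \sqrt{608} = 4 \sqrt{38}$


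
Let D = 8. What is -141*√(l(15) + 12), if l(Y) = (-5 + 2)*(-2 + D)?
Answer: -141*I*√6 ≈ -345.38*I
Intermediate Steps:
l(Y) = -18 (l(Y) = (-5 + 2)*(-2 + 8) = -3*6 = -18)
-141*√(l(15) + 12) = -141*√(-18 + 12) = -141*I*√6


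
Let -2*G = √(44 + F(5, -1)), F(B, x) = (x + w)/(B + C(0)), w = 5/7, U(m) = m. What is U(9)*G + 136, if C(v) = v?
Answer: 136 - 9*√53830/70 ≈ 106.17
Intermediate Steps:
w = 5/7 (w = 5*(⅐) = 5/7 ≈ 0.71429)
F(B, x) = (5/7 + x)/B (F(B, x) = (x + 5/7)/(B + 0) = (5/7 + x)/B)
G = -√53830/70 (G = -√(44 + (5/7 - 1)/5)/2 = -√(44 + (⅕)*(-2/7))/2 = -√(44 - 2/35)/2 = -√53830/70 ≈ -3.3145)
U(9)*G + 136 = 9*(-√53830/70) + 136 = -9*√53830/70 + 136 = 136 - 9*√53830/70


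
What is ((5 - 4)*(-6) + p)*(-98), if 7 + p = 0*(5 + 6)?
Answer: 1274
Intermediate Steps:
p = -7 (p = -7 + 0*(5 + 6) = -7 + 0*11 = -7 + 0 = -7)
((5 - 4)*(-6) + p)*(-98) = ((5 - 4)*(-6) - 7)*(-98) = (1*(-6) - 7)*(-98) = (-6 - 7)*(-98) = -13*(-98) = 1274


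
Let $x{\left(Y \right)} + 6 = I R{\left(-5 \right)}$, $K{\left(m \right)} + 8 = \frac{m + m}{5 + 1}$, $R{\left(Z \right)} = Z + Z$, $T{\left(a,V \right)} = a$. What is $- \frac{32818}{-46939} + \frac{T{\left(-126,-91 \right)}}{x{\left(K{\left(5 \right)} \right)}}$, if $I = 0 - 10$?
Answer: $- \frac{1414711}{2206133} \approx -0.64126$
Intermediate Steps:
$R{\left(Z \right)} = 2 Z$
$I = -10$
$K{\left(m \right)} = -8 + \frac{m}{3}$ ($K{\left(m \right)} = -8 + \frac{m + m}{5 + 1} = -8 + \frac{2 m}{6} = -8 + 2 m \frac{1}{6} = -8 + \frac{m}{3}$)
$x{\left(Y \right)} = 94$ ($x{\left(Y \right)} = -6 - 10 \cdot 2 \left(-5\right) = -6 - -100 = -6 + 100 = 94$)
$- \frac{32818}{-46939} + \frac{T{\left(-126,-91 \right)}}{x{\left(K{\left(5 \right)} \right)}} = - \frac{32818}{-46939} - \frac{126}{94} = \left(-32818\right) \left(- \frac{1}{46939}\right) - \frac{63}{47} = \frac{32818}{46939} - \frac{63}{47} = - \frac{1414711}{2206133}$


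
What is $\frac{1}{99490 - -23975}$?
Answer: $\frac{1}{123465} \approx 8.0995 \cdot 10^{-6}$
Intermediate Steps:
$\frac{1}{99490 - -23975} = \frac{1}{99490 + \left(-10936 + 34911\right)} = \frac{1}{99490 + 23975} = \frac{1}{123465}$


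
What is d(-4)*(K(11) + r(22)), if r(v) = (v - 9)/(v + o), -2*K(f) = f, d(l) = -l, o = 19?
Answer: -850/41 ≈ -20.732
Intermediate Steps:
K(f) = -f/2
r(v) = (-9 + v)/(19 + v) (r(v) = (v - 9)/(v + 19) = (-9 + v)/(19 + v))
d(-4)*(K(11) + r(22)) = (-1*(-4))*(-½*11 + (-9 + 22)/(19 + 22)) = 4*(-11/2 + 13/41) = 4*(-425/82) = -850/41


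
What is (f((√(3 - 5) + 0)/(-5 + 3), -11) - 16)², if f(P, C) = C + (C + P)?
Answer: (76 + I*√2)²/4 ≈ 1443.5 + 53.74*I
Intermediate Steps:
f(P, C) = P + 2*C
(f((√(3 - 5) + 0)/(-5 + 3), -11) - 16)² = (((√(3 - 5) + 0)/(-5 + 3) + 2*(-11)) - 16)² = (((√(-2) + 0)/(-2) - 22) - 16)² = (((I*√2 + 0)*(-½) - 22) - 16)² = (((I*√2)*(-½) - 22) - 16)² = ((-I*√2/2 - 22) - 16)² = ((-22 - I*√2/2) - 16)² = (-38 - I*√2/2)²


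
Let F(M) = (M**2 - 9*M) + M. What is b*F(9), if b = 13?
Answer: 117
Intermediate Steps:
F(M) = M**2 - 8*M
b*F(9) = 13*(9*(-8 + 9)) = 13*(9*1) = 13*9 = 117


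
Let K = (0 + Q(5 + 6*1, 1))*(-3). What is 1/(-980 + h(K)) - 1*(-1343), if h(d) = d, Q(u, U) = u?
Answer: 1360458/1013 ≈ 1343.0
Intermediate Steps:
K = -33 (K = (0 + (5 + 6*1))*(-3) = (0 + (5 + 6))*(-3) = (0 + 11)*(-3) = 11*(-3) = -33)
1/(-980 + h(K)) - 1*(-1343) = 1/(-980 - 33) - 1*(-1343) = 1/(-1013) + 1343 = -1/1013 + 1343 = 1360458/1013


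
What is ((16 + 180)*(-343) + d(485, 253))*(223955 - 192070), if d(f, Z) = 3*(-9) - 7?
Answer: -2144648870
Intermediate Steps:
d(f, Z) = -34 (d(f, Z) = -27 - 7 = -34)
((16 + 180)*(-343) + d(485, 253))*(223955 - 192070) = ((16 + 180)*(-343) - 34)*(223955 - 192070) = (196*(-343) - 34)*31885 = (-67228 - 34)*31885 = -67262*31885 = -2144648870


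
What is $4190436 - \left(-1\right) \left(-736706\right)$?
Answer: $3453730$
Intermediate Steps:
$4190436 - \left(-1\right) \left(-736706\right) = 4190436 - 736706 = 3453730$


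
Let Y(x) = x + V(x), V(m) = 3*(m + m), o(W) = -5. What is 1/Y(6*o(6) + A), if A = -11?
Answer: -1/287 ≈ -0.0034843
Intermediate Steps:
V(m) = 6*m (V(m) = 3*(2*m) = 6*m)
Y(x) = 7*x (Y(x) = x + 6*x = 7*x)
1/Y(6*o(6) + A) = 1/(7*(6*(-5) - 11)) = 1/(7*(-30 - 11)) = 1/(7*(-41)) = 1/(-287) = -1/287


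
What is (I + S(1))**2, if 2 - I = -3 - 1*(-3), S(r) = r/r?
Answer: 9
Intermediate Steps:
S(r) = 1
I = 2 (I = 2 - (-3 - 1*(-3)) = 2 - (-3 + 3) = 2 - 1*0 = 2 + 0 = 2)
(I + S(1))**2 = (2 + 1)**2 = 3**2 = 9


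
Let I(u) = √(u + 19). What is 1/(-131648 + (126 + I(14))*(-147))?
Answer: -150170/22550315803 + 147*√33/22550315803 ≈ -6.6219e-6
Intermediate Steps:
I(u) = √(19 + u)
1/(-131648 + (126 + I(14))*(-147)) = 1/(-131648 + (126 + √(19 + 14))*(-147)) = 1/(-131648 + (126 + √33)*(-147)) = 1/(-131648 + (-18522 - 147*√33)) = 1/(-150170 - 147*√33)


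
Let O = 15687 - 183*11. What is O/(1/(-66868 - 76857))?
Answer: -1965295650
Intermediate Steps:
O = 13674 (O = 15687 - 2013 = 13674)
O/(1/(-66868 - 76857)) = 13674/(1/(-66868 - 76857)) = 13674/(1/(-143725)) = 13674/(-1/143725) = 13674*(-143725) = -1965295650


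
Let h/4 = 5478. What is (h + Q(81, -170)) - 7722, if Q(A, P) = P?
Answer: 14020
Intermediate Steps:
h = 21912 (h = 4*5478 = 21912)
(h + Q(81, -170)) - 7722 = (21912 - 170) - 7722 = 21742 - 7722 = 14020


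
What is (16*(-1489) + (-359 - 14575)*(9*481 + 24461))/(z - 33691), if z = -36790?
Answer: 429973684/70481 ≈ 6100.6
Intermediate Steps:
(16*(-1489) + (-359 - 14575)*(9*481 + 24461))/(z - 33691) = (16*(-1489) + (-359 - 14575)*(9*481 + 24461))/(-36790 - 33691) = (-23824 - 14934*(4329 + 24461))/(-70481) = (-23824 - 14934*28790)*(-1/70481) = (-23824 - 429949860)*(-1/70481) = -429973684*(-1/70481) = 429973684/70481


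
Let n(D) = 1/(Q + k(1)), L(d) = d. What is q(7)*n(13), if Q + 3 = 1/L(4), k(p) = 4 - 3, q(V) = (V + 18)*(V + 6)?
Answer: -1300/7 ≈ -185.71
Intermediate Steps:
q(V) = (6 + V)*(18 + V) (q(V) = (18 + V)*(6 + V) = (6 + V)*(18 + V))
k(p) = 1
Q = -11/4 (Q = -3 + 1/4 = -11/4 ≈ -2.7500)
n(D) = -4/7 (n(D) = 1/(-11/4 + 1) = 1/(-7/4) = -4/7)
q(7)*n(13) = (108 + 7**2 + 24*7)*(-4/7) = (108 + 49 + 168)*(-4/7) = 325*(-4/7) = -1300/7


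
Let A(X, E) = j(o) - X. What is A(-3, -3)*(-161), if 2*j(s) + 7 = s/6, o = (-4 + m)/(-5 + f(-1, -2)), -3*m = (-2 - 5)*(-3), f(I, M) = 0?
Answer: 3059/60 ≈ 50.983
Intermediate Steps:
m = -7 (m = -(-2 - 5)*(-3)/3 = -(-7)*(-3)/3 = -⅓*21 = -7)
o = 11/5 (o = (-4 - 7)/(-5 + 0) = -11/(-5) = -11*(-⅕) = 11/5 ≈ 2.2000)
j(s) = -7/2 + s/12 (j(s) = -7/2 + (s/6)/2 = -7/2 + s/12)
A(X, E) = -199/60 - X (A(X, E) = (-7/2 + (1/12)*(11/5)) - X = (-7/2 + 11/60) - X = -199/60 - X)
A(-3, -3)*(-161) = (-199/60 - 1*(-3))*(-161) = (-199/60 + 3)*(-161) = -19/60*(-161) = 3059/60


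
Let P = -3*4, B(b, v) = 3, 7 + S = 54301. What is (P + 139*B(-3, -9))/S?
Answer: 135/18098 ≈ 0.0074594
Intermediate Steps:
S = 54294 (S = -7 + 54301 = 54294)
P = -12 (P = -1*12 = -12)
(P + 139*B(-3, -9))/S = (-12 + 139*3)/54294 = (-12 + 417)*(1/54294) = 405*(1/54294) = 135/18098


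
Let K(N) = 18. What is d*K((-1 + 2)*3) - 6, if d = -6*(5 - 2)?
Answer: -330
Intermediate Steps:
d = -18 (d = -6*3 = -18)
d*K((-1 + 2)*3) - 6 = -18*18 - 6 = -324 - 6 = -330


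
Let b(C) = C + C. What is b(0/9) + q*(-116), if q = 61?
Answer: -7076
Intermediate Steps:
b(C) = 2*C
b(0/9) + q*(-116) = 2*(0/9) + 61*(-116) = 2*(0*(⅑)) - 7076 = 2*0 - 7076 = 0 - 7076 = -7076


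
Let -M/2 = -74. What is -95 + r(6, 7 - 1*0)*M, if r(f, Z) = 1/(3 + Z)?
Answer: -401/5 ≈ -80.200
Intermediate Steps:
M = 148 (M = -2*(-74) = 148)
-95 + r(6, 7 - 1*0)*M = -95 + 148/(3 + (7 - 1*0)) = -95 + 148/(3 + (7 + 0)) = -95 + 148/(3 + 7) = -95 + 148/10 = -95 + (1/10)*148 = -95 + 74/5 = -401/5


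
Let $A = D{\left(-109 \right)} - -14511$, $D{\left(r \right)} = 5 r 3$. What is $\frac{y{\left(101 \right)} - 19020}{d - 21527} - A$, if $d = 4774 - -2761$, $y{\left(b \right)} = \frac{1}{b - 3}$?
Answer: $- \frac{17653913257}{1371216} \approx -12875.0$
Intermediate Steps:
$D{\left(r \right)} = 15 r$
$A = 12876$ ($A = 15 \left(-109\right) - -14511 = -1635 + 14511 = 12876$)
$y{\left(b \right)} = \frac{1}{-3 + b}$
$d = 7535$ ($d = 4774 + 2761 = 7535$)
$\frac{y{\left(101 \right)} - 19020}{d - 21527} - A = \frac{\frac{1}{-3 + 101} - 19020}{7535 - 21527} - 12876 = \frac{\frac{1}{98} - 19020}{-13992} - 12876 = \left(\frac{1}{98} - 19020\right) \left(- \frac{1}{13992}\right) - 12876 = \left(- \frac{1863959}{98}\right) \left(- \frac{1}{13992}\right) - 12876 = \frac{1863959}{1371216} - 12876 = - \frac{17653913257}{1371216}$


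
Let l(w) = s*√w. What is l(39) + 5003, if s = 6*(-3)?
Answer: 5003 - 18*√39 ≈ 4890.6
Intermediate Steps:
s = -18
l(w) = -18*√w
l(39) + 5003 = -18*√39 + 5003 = 5003 - 18*√39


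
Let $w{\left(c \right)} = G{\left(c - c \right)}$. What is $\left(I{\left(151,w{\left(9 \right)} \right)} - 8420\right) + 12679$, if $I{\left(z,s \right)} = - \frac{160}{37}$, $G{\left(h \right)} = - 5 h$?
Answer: $\frac{157423}{37} \approx 4254.7$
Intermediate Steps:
$w{\left(c \right)} = 0$ ($w{\left(c \right)} = - 5 \left(c - c\right) = \left(-5\right) 0 = 0$)
$I{\left(z,s \right)} = - \frac{160}{37}$ ($I{\left(z,s \right)} = \left(-160\right) \frac{1}{37} = - \frac{160}{37}$)
$\left(I{\left(151,w{\left(9 \right)} \right)} - 8420\right) + 12679 = \left(- \frac{160}{37} - 8420\right) + 12679 = - \frac{311700}{37} + 12679 = \frac{157423}{37}$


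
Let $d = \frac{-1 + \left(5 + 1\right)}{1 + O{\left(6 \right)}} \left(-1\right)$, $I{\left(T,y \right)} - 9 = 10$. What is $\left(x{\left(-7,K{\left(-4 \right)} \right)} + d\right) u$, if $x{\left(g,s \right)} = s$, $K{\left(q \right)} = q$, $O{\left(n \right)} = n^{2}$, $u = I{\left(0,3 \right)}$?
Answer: $- \frac{2907}{37} \approx -78.568$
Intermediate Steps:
$I{\left(T,y \right)} = 19$ ($I{\left(T,y \right)} = 9 + 10 = 19$)
$u = 19$
$d = - \frac{5}{37}$ ($d = \frac{-1 + \left(5 + 1\right)}{1 + 6^{2}} \left(-1\right) = \frac{-1 + 6}{1 + 36} \left(-1\right) = \frac{5}{37} \left(-1\right) = - \frac{5}{37} \approx -0.13514$)
$\left(x{\left(-7,K{\left(-4 \right)} \right)} + d\right) u = \left(-4 - \frac{5}{37}\right) 19 = \left(- \frac{153}{37}\right) 19 = - \frac{2907}{37}$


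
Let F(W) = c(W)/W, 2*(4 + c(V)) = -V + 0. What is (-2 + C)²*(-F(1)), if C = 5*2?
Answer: 288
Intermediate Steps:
C = 10
c(V) = -4 - V/2 (c(V) = -4 + (-V + 0)/2 = -4 + (-V)/2 = -4 - V/2)
F(W) = (-4 - W/2)/W
(-2 + C)²*(-F(1)) = (-2 + 10)²*(-(-8 - 1*1)/(2*1)) = 8²*(-(-8 - 1)/2) = 64*(-(-9)/2) = 64*(-1*(-9/2)) = 64*(9/2) = 288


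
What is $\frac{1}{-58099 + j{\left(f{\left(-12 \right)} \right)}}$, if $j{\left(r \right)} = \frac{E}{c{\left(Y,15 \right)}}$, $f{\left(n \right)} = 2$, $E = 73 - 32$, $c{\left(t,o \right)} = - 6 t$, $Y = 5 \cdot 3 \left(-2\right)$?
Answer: $- \frac{180}{10457779} \approx -1.7212 \cdot 10^{-5}$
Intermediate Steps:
$Y = -30$ ($Y = 15 \left(-2\right) = -30$)
$E = 41$ ($E = 73 - 32 = 41$)
$j{\left(r \right)} = \frac{41}{180}$ ($j{\left(r \right)} = \frac{41}{\left(-6\right) \left(-30\right)} = \frac{41}{180}$)
$\frac{1}{-58099 + j{\left(f{\left(-12 \right)} \right)}} = \frac{1}{-58099 + \frac{41}{180}} = \frac{1}{- \frac{10457779}{180}} = - \frac{180}{10457779}$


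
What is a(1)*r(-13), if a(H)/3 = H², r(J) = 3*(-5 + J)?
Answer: -162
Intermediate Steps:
r(J) = -15 + 3*J
a(H) = 3*H²
a(1)*r(-13) = (3*1²)*(-15 + 3*(-13)) = (3*1)*(-15 - 39) = 3*(-54) = -162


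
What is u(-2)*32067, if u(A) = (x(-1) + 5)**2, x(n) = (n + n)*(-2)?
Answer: 2597427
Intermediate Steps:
x(n) = -4*n (x(n) = (2*n)*(-2) = -4*n)
u(A) = 81 (u(A) = (-4*(-1) + 5)**2 = (4 + 5)**2 = 9**2 = 81)
u(-2)*32067 = 81*32067 = 2597427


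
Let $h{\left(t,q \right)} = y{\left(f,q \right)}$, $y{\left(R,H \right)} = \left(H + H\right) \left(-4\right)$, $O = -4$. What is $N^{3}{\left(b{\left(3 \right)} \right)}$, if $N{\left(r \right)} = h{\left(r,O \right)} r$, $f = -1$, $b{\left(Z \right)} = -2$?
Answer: $-262144$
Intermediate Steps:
$y{\left(R,H \right)} = - 8 H$ ($y{\left(R,H \right)} = 2 H \left(-4\right) = - 8 H$)
$h{\left(t,q \right)} = - 8 q$
$N{\left(r \right)} = 32 r$ ($N{\left(r \right)} = \left(-8\right) \left(-4\right) r = 32 r$)
$N^{3}{\left(b{\left(3 \right)} \right)} = \left(32 \left(-2\right)\right)^{3} = \left(-64\right)^{3} = -262144$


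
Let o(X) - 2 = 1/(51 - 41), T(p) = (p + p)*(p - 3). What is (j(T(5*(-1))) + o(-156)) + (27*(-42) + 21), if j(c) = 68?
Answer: -10429/10 ≈ -1042.9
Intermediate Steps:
T(p) = 2*p*(-3 + p) (T(p) = (2*p)*(-3 + p) = 2*p*(-3 + p))
o(X) = 21/10 (o(X) = 2 + 1/(51 - 41) = 2 + 1/10 = 2 + ⅒ = 21/10)
(j(T(5*(-1))) + o(-156)) + (27*(-42) + 21) = (68 + 21/10) + (27*(-42) + 21) = 701/10 + (-1134 + 21) = 701/10 - 1113 = -10429/10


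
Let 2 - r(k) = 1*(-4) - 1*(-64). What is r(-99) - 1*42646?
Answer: -42704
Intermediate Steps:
r(k) = -58 (r(k) = 2 - (1*(-4) - 1*(-64)) = 2 - (-4 + 64) = 2 - 1*60 = 2 - 60 = -58)
r(-99) - 1*42646 = -58 - 1*42646 = -58 - 42646 = -42704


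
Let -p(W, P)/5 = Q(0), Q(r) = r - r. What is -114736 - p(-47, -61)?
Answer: -114736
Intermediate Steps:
Q(r) = 0
p(W, P) = 0 (p(W, P) = -5*0 = 0)
-114736 - p(-47, -61) = -114736 - 1*0 = -114736 + 0 = -114736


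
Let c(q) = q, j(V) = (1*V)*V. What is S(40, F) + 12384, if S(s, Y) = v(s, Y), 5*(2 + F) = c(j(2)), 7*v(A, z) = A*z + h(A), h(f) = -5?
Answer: 86635/7 ≈ 12376.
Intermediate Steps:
j(V) = V² (j(V) = V*V = V²)
v(A, z) = -5/7 + A*z/7 (v(A, z) = (A*z - 5)/7 = (-5 + A*z)/7 = -5/7 + A*z/7)
F = -6/5 (F = -2 + (⅕)*2² = -2 + (⅕)*4 = -2 + ⅘ = -6/5 ≈ -1.2000)
S(s, Y) = -5/7 + Y*s/7 (S(s, Y) = -5/7 + s*Y/7 = -5/7 + Y*s/7)
S(40, F) + 12384 = (-5/7 + (⅐)*(-6/5)*40) + 12384 = (-5/7 - 48/7) + 12384 = -53/7 + 12384 = 86635/7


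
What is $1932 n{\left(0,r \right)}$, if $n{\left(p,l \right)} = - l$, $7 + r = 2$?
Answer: $9660$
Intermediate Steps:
$r = -5$ ($r = -7 + 2 = -5$)
$1932 n{\left(0,r \right)} = 1932 \left(\left(-1\right) \left(-5\right)\right) = 1932 \cdot 5 = 9660$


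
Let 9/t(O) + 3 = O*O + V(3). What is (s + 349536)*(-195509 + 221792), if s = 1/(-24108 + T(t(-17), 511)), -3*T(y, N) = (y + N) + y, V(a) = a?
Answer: 193377163527535743/21049333 ≈ 9.1869e+9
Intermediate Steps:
t(O) = 9/O**2 (t(O) = 9/(-3 + (O*O + 3)) = 9/(-3 + (O**2 + 3)) = 9/(-3 + (3 + O**2)) = 9/(O**2) = 9/O**2)
T(y, N) = -2*y/3 - N/3 (T(y, N) = -((y + N) + y)/3 = -((N + y) + y)/3 = -(N + 2*y)/3 = -2*y/3 - N/3)
s = -867/21049333 (s = 1/(-24108 + (-6/(-17)**2 - 1/3*511)) = 1/(-24108 + (-6/289 - 511/3)) = 1/(-24108 - 147697/867) = 1/(-21049333/867) = -867/21049333 ≈ -4.1189e-5)
(s + 349536)*(-195509 + 221792) = (-867/21049333 + 349536)*(-195509 + 221792) = (7357499658621/21049333)*26283 = 193377163527535743/21049333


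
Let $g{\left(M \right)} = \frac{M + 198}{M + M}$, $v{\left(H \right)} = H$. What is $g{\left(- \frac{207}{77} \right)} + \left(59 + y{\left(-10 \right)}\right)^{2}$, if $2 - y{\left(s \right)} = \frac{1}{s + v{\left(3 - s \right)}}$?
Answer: $\frac{1508665}{414} \approx 3644.1$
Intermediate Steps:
$g{\left(M \right)} = \frac{198 + M}{2 M}$
$y{\left(s \right)} = \frac{5}{3}$ ($y{\left(s \right)} = 2 - \frac{1}{s - \left(-3 + s\right)} = 2 - \frac{1}{3} = \frac{5}{3}$)
$g{\left(- \frac{207}{77} \right)} + \left(59 + y{\left(-10 \right)}\right)^{2} = \frac{198 - \frac{207}{77}}{2 \left(- \frac{207}{77}\right)} + \left(59 + \frac{5}{3}\right)^{2} = \frac{198 - \frac{207}{77}}{2 \left(\left(-207\right) \frac{1}{77}\right)} + \left(\frac{182}{3}\right)^{2} = \frac{198 - \frac{207}{77}}{2 \left(- \frac{207}{77}\right)} + \frac{33124}{9} = \frac{1}{2} \left(- \frac{77}{207}\right) \frac{15039}{77} + \frac{33124}{9} = - \frac{1671}{46} + \frac{33124}{9} = \frac{1508665}{414}$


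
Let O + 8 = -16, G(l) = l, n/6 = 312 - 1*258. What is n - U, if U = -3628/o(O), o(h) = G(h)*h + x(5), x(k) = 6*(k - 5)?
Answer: 47563/144 ≈ 330.30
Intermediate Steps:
n = 324 (n = 6*(312 - 1*258) = 6*(312 - 258) = 6*54 = 324)
x(k) = -30 + 6*k (x(k) = 6*(-5 + k) = -30 + 6*k)
O = -24 (O = -8 - 16 = -24)
o(h) = h**2 (o(h) = h*h + (-30 + 6*5) = h**2 + (-30 + 30) = h**2 + 0 = h**2)
U = -907/144 (U = -3628/((-24)**2) = -3628/576 = -3628*1/576 = -907/144 ≈ -6.2986)
n - U = 324 - 1*(-907/144) = 324 + 907/144 = 47563/144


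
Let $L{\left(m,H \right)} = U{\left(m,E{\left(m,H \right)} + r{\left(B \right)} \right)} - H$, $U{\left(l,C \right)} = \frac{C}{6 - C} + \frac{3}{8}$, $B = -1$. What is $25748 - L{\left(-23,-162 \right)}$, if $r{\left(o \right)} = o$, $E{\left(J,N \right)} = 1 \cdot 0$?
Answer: $\frac{1432803}{56} \approx 25586.0$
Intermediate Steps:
$E{\left(J,N \right)} = 0$
$U{\left(l,C \right)} = \frac{3}{8} + \frac{C}{6 - C}$ ($U{\left(l,C \right)} = \frac{C}{6 - C} + 3 \cdot \frac{1}{8} = \frac{C}{6 - C} + \frac{3}{8} = \frac{3}{8} + \frac{C}{6 - C}$)
$L{\left(m,H \right)} = \frac{13}{56} - H$ ($L{\left(m,H \right)} = \frac{-18 - 5 \left(0 - 1\right)}{8 \left(-6 + \left(0 - 1\right)\right)} - H = \frac{-18 - -5}{8 \left(-6 - 1\right)} - H = \frac{-18 + 5}{8 \left(-7\right)} - H = \frac{1}{8} \left(- \frac{1}{7}\right) \left(-13\right) - H = \frac{13}{56} - H$)
$25748 - L{\left(-23,-162 \right)} = 25748 - \left(\frac{13}{56} - -162\right) = 25748 - \left(\frac{13}{56} + 162\right) = 25748 - \frac{9085}{56} = \frac{1432803}{56}$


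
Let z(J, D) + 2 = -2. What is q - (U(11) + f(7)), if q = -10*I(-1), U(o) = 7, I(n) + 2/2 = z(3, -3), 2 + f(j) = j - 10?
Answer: 48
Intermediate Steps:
f(j) = -12 + j (f(j) = -2 + (j - 10) = -2 + (-10 + j) = -12 + j)
z(J, D) = -4 (z(J, D) = -2 - 2 = -4)
I(n) = -5 (I(n) = -1 - 4 = -5)
q = 50 (q = -10*(-5) = 50)
q - (U(11) + f(7)) = 50 - (7 + (-12 + 7)) = 50 - (7 - 5) = 50 - 1*2 = 50 - 2 = 48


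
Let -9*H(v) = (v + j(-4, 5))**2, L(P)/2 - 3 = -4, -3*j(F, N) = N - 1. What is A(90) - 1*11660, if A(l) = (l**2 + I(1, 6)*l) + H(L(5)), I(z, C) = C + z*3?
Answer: -222850/81 ≈ -2751.2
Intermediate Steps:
I(z, C) = C + 3*z
j(F, N) = 1/3 - N/3 (j(F, N) = -(N - 1)/3 = -(-1 + N)/3 = 1/3 - N/3)
L(P) = -2 (L(P) = 6 + 2*(-4) = 6 - 8 = -2)
H(v) = -(-4/3 + v)**2/9 (H(v) = -(v + (1/3 - 1/3*5))**2/9 = -(v + (1/3 - 5/3))**2/9 = -(v - 4/3)**2/9 = -(-4/3 + v)**2/9)
A(l) = -100/81 + l**2 + 9*l (A(l) = (l**2 + (6 + 3*1)*l) - (-4 + 3*(-2))**2/81 = (l**2 + (6 + 3)*l) - (-4 - 6)**2/81 = (l**2 + 9*l) - 1/81*(-10)**2 = (l**2 + 9*l) - 1/81*100 = (l**2 + 9*l) - 100/81 = -100/81 + l**2 + 9*l)
A(90) - 1*11660 = (-100/81 + 90**2 + 9*90) - 1*11660 = (-100/81 + 8100 + 810) - 11660 = 721610/81 - 11660 = -222850/81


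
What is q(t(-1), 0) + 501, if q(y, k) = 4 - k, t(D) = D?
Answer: 505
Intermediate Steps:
q(t(-1), 0) + 501 = (4 - 1*0) + 501 = (4 + 0) + 501 = 4 + 501 = 505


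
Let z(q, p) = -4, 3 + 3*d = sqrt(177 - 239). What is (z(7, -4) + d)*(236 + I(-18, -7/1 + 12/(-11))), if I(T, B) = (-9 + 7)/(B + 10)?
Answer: -24670/21 + 4934*I*sqrt(62)/63 ≈ -1174.8 + 616.67*I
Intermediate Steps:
d = -1 + I*sqrt(62)/3 (d = -1 + sqrt(177 - 239)/3 = -1 + sqrt(-62)/3 = -1 + (I*sqrt(62))/3 = -1 + I*sqrt(62)/3 ≈ -1.0 + 2.6247*I)
I(T, B) = -2/(10 + B)
(z(7, -4) + d)*(236 + I(-18, -7/1 + 12/(-11))) = (-4 + (-1 + I*sqrt(62)/3))*(236 - 2/(10 + (-7/1 + 12/(-11)))) = (-5 + I*sqrt(62)/3)*(236 - 2/(10 + (-7*1 + 12*(-1/11)))) = (-5 + I*sqrt(62)/3)*(236 - 2/(10 + (-7 - 12/11))) = (-5 + I*sqrt(62)/3)*(236 - 2/(10 - 89/11)) = (-5 + I*sqrt(62)/3)*(236 - 2/21/11) = (-5 + I*sqrt(62)/3)*(236 - 2*11/21) = (-5 + I*sqrt(62)/3)*(236 - 22/21) = (-5 + I*sqrt(62)/3)*(4934/21) = -24670/21 + 4934*I*sqrt(62)/63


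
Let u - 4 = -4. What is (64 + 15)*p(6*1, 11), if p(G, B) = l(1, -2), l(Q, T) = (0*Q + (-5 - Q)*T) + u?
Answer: 948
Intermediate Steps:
u = 0 (u = 4 - 4 = 0)
l(Q, T) = T*(-5 - Q) (l(Q, T) = (0*Q + (-5 - Q)*T) + 0 = (0 + T*(-5 - Q)) + 0 = T*(-5 - Q) + 0 = T*(-5 - Q))
p(G, B) = 12 (p(G, B) = -2*(-5 - 1*1) = -2*(-5 - 1) = -2*(-6) = 12)
(64 + 15)*p(6*1, 11) = (64 + 15)*12 = 79*12 = 948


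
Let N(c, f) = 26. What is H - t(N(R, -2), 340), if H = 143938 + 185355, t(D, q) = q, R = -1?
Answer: 328953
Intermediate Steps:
H = 329293
H - t(N(R, -2), 340) = 329293 - 1*340 = 329293 - 340 = 328953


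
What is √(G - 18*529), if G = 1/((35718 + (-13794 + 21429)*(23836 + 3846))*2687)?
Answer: I*√85333743428631783137236051/94666497726 ≈ 97.581*I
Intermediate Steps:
G = 1/567998986356 (G = (1/2687)/(35718 + 7635*27682) = (1/2687)/(35718 + 211352070) = (1/2687)/211387788 = (1/211387788)*(1/2687) = 1/567998986356 ≈ 1.7606e-12)
√(G - 18*529) = √(1/567998986356 - 18*529) = √(1/567998986356 - 9522) = √(-5408486348081831/567998986356) = I*√85333743428631783137236051/94666497726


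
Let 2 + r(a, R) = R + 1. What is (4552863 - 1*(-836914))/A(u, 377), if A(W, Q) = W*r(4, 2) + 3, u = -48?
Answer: -5389777/45 ≈ -1.1977e+5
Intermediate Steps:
r(a, R) = -1 + R (r(a, R) = -2 + (R + 1) = -2 + (1 + R) = -1 + R)
A(W, Q) = 3 + W (A(W, Q) = W*(-1 + 2) + 3 = W*1 + 3 = W + 3 = 3 + W)
(4552863 - 1*(-836914))/A(u, 377) = (4552863 - 1*(-836914))/(3 - 48) = (4552863 + 836914)/(-45) = 5389777*(-1/45) = -5389777/45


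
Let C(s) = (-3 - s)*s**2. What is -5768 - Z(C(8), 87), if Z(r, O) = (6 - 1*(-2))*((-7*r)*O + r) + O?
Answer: -3430111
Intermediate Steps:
C(s) = s**2*(-3 - s)
Z(r, O) = O + 8*r - 56*O*r (Z(r, O) = (6 + 2)*(-7*O*r + r) + O = 8*(r - 7*O*r) + O = (8*r - 56*O*r) + O = O + 8*r - 56*O*r)
-5768 - Z(C(8), 87) = -5768 - (87 + 8*(8**2*(-3 - 1*8)) - 56*87*8**2*(-3 - 1*8)) = -5768 - (87 + 8*(64*(-3 - 8)) - 56*87*64*(-3 - 8)) = -5768 - (87 + 8*(64*(-11)) - 56*87*64*(-11)) = -5768 - (87 + 8*(-704) - 56*87*(-704)) = -5768 - (87 - 5632 + 3429888) = -5768 - 1*3424343 = -5768 - 3424343 = -3430111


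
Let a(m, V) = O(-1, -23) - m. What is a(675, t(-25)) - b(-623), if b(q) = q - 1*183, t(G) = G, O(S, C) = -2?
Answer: 129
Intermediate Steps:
b(q) = -183 + q (b(q) = q - 183 = -183 + q)
a(m, V) = -2 - m
a(675, t(-25)) - b(-623) = (-2 - 1*675) - (-183 - 623) = (-2 - 675) - 1*(-806) = -677 + 806 = 129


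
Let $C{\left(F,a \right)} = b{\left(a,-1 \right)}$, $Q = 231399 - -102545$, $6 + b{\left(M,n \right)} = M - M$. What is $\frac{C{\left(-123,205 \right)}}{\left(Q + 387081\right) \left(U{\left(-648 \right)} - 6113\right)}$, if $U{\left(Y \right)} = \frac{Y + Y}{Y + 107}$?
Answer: $\frac{3246}{2383591122925} \approx 1.3618 \cdot 10^{-9}$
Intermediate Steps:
$b{\left(M,n \right)} = -6$ ($b{\left(M,n \right)} = -6 + \left(M - M\right) = -6 + 0 = -6$)
$Q = 333944$ ($Q = 231399 + 102545 = 333944$)
$C{\left(F,a \right)} = -6$
$U{\left(Y \right)} = \frac{2 Y}{107 + Y}$
$\frac{C{\left(-123,205 \right)}}{\left(Q + 387081\right) \left(U{\left(-648 \right)} - 6113\right)} = - \frac{6}{\left(333944 + 387081\right) \left(2 \left(-648\right) \frac{1}{107 - 648} - 6113\right)} = - \frac{6}{721025 \left(2 \left(-648\right) \frac{1}{-541} - 6113\right)} = - \frac{6}{721025 \left(2 \left(-648\right) \left(- \frac{1}{541}\right) - 6113\right)} = - \frac{6}{721025 \left(\frac{1296}{541} - 6113\right)} = - \frac{6}{721025 \left(- \frac{3305837}{541}\right)} = - \frac{6}{- \frac{2383591122925}{541}} = \left(-6\right) \left(- \frac{541}{2383591122925}\right) = \frac{3246}{2383591122925}$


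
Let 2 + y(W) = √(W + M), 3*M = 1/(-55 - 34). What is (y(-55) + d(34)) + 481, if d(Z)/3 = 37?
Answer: 590 + I*√3921162/267 ≈ 590.0 + 7.4165*I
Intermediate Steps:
d(Z) = 111 (d(Z) = 3*37 = 111)
M = -1/267 (M = 1/(3*(-55 - 34)) = (⅓)/(-89) = (⅓)*(-1/89) = -1/267 ≈ -0.0037453)
y(W) = -2 + √(-1/267 + W) (y(W) = -2 + √(W - 1/267) = -2 + √(-1/267 + W))
(y(-55) + d(34)) + 481 = ((-2 + √(-267 + 71289*(-55))/267) + 111) + 481 = ((-2 + √(-267 - 3920895)/267) + 111) + 481 = ((-2 + √(-3921162)/267) + 111) + 481 = ((-2 + (I*√3921162)/267) + 111) + 481 = ((-2 + I*√3921162/267) + 111) + 481 = (109 + I*√3921162/267) + 481 = 590 + I*√3921162/267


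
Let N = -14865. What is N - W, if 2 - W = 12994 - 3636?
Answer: -5509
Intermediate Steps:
W = -9356 (W = 2 - (12994 - 3636) = 2 - 1*9358 = 2 - 9358 = -9356)
N - W = -14865 - 1*(-9356) = -14865 + 9356 = -5509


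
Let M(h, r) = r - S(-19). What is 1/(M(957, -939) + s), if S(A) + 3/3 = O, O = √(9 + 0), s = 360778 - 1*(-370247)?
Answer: 1/730084 ≈ 1.3697e-6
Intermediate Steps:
s = 731025 (s = 360778 + 370247 = 731025)
O = 3 (O = √9 = 3)
S(A) = 2 (S(A) = -1 + 3 = 2)
M(h, r) = -2 + r (M(h, r) = r - 1*2 = r - 2 = -2 + r)
1/(M(957, -939) + s) = 1/((-2 - 939) + 731025) = 1/(-941 + 731025) = 1/730084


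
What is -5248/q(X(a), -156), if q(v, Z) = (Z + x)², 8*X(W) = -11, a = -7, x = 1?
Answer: -5248/24025 ≈ -0.21844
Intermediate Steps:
X(W) = -11/8 (X(W) = (⅛)*(-11) = -11/8)
q(v, Z) = (1 + Z)² (q(v, Z) = (Z + 1)² = (1 + Z)²)
-5248/q(X(a), -156) = -5248/(1 - 156)² = -5248/((-155)²) = -5248/24025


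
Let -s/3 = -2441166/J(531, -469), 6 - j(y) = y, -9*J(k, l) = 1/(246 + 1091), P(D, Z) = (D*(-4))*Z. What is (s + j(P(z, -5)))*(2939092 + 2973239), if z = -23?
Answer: -521016193451286408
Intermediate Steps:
P(D, Z) = -4*D*Z (P(D, Z) = (-4*D)*Z = -4*D*Z)
J(k, l) = -1/12033 (J(k, l) = -1/(9*(246 + 1091)) = -1/9/1337 = -1/9*1/1337 = -1/12033)
j(y) = 6 - y
s = -88123651434 (s = -(-7323498)/(-1/12033) = -(-7323498)*(-12033) = -3*29374550478 = -88123651434)
(s + j(P(z, -5)))*(2939092 + 2973239) = (-88123651434 + (6 - (-4)*(-23)*(-5)))*(2939092 + 2973239) = (-88123651434 + (6 - 1*(-460)))*5912331 = (-88123651434 + (6 + 460))*5912331 = (-88123651434 + 466)*5912331 = -88123650968*5912331 = -521016193451286408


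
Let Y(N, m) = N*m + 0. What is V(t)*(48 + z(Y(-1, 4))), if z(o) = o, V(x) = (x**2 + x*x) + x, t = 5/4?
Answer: 385/2 ≈ 192.50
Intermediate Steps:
t = 5/4 (t = 5*(1/4) = 5/4 ≈ 1.2500)
V(x) = x + 2*x**2 (V(x) = (x**2 + x**2) + x = 2*x**2 + x = x + 2*x**2)
Y(N, m) = N*m
V(t)*(48 + z(Y(-1, 4))) = (5*(1 + 2*(5/4))/4)*(48 - 1*4) = (5*(1 + 5/2)/4)*(48 - 4) = ((5/4)*(7/2))*44 = (35/8)*44 = 385/2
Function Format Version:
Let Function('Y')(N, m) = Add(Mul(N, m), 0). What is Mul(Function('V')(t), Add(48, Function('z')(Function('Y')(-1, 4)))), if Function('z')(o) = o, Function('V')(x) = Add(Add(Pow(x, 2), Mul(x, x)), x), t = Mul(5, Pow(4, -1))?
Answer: Rational(385, 2) ≈ 192.50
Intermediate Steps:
t = Rational(5, 4) (t = Mul(5, Rational(1, 4)) = Rational(5, 4) ≈ 1.2500)
Function('V')(x) = Add(x, Mul(2, Pow(x, 2))) (Function('V')(x) = Add(Add(Pow(x, 2), Pow(x, 2)), x) = Add(Mul(2, Pow(x, 2)), x) = Add(x, Mul(2, Pow(x, 2))))
Function('Y')(N, m) = Mul(N, m)
Mul(Function('V')(t), Add(48, Function('z')(Function('Y')(-1, 4)))) = Mul(Mul(Rational(5, 4), Add(1, Mul(2, Rational(5, 4)))), Add(48, Mul(-1, 4))) = Mul(Mul(Rational(5, 4), Add(1, Rational(5, 2))), Add(48, -4)) = Mul(Mul(Rational(5, 4), Rational(7, 2)), 44) = Mul(Rational(35, 8), 44) = Rational(385, 2)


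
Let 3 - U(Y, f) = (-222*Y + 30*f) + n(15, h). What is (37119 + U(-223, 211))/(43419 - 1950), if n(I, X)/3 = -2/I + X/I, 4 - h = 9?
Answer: -93563/207345 ≈ -0.45124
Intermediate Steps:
h = -5 (h = 4 - 1*9 = 4 - 9 = -5)
n(I, X) = -6/I + 3*X/I (n(I, X) = 3*(-2/I + X/I) = -6/I + 3*X/I)
U(Y, f) = 22/5 - 30*f + 222*Y (U(Y, f) = 3 - ((-222*Y + 30*f) + 3*(-2 - 5)/15) = 3 - ((-222*Y + 30*f) + 3*(1/15)*(-7)) = 3 - ((-222*Y + 30*f) - 7/5) = 3 - (-7/5 - 222*Y + 30*f) = 3 + (7/5 - 30*f + 222*Y) = 22/5 - 30*f + 222*Y)
(37119 + U(-223, 211))/(43419 - 1950) = (37119 + (22/5 - 30*211 + 222*(-223)))/(43419 - 1950) = (37119 + (22/5 - 6330 - 49506))/41469 = (37119 - 279158/5)*(1/41469) = -93563/5*1/41469 = -93563/207345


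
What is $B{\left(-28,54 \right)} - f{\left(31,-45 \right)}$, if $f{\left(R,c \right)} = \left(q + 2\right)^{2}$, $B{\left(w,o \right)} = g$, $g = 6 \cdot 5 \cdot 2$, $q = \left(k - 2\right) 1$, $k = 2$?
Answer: $56$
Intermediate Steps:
$q = 0$ ($q = \left(2 - 2\right) 1 = 0 \cdot 1 = 0$)
$g = 60$ ($g = 30 \cdot 2 = 60$)
$B{\left(w,o \right)} = 60$
$f{\left(R,c \right)} = 4$ ($f{\left(R,c \right)} = \left(0 + 2\right)^{2} = 2^{2} = 4$)
$B{\left(-28,54 \right)} - f{\left(31,-45 \right)} = 60 - 4 = 56$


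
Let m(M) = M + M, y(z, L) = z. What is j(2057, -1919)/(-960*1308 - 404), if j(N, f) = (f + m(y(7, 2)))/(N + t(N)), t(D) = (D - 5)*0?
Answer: 1905/2583764788 ≈ 7.3730e-7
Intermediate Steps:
m(M) = 2*M
t(D) = 0 (t(D) = (-5 + D)*0 = 0)
j(N, f) = (14 + f)/N (j(N, f) = (f + 2*7)/(N + 0) = (f + 14)/N = (14 + f)/N)
j(2057, -1919)/(-960*1308 - 404) = ((14 - 1919)/2057)/(-960*1308 - 404) = ((1/2057)*(-1905))/(-1255680 - 404) = -1905/2057/(-1256084) = -1905/2057*(-1/1256084) = 1905/2583764788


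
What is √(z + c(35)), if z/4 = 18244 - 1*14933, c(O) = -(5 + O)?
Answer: 2*√3301 ≈ 114.91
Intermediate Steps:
c(O) = -5 - O
z = 13244 (z = 4*(18244 - 1*14933) = 4*(18244 - 14933) = 4*3311 = 13244)
√(z + c(35)) = √(13244 + (-5 - 1*35)) = √(13244 + (-5 - 35)) = √(13244 - 40) = √13204 = 2*√3301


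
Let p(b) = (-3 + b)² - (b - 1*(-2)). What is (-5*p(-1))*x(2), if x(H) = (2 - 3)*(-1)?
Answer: -75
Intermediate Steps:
x(H) = 1 (x(H) = -1*(-1) = 1)
p(b) = -2 + (-3 + b)² - b (p(b) = (-3 + b)² - (b + 2) = (-3 + b)² - (2 + b) = (-3 + b)² + (-2 - b) = -2 + (-3 + b)² - b)
(-5*p(-1))*x(2) = -5*(-2 + (-3 - 1)² - 1*(-1))*1 = -5*(-2 + (-4)² + 1)*1 = -5*(-2 + 16 + 1)*1 = -5*15*1 = -75*1 = -75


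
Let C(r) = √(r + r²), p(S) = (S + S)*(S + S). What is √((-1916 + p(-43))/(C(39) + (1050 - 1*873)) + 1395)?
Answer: √(252395 + 2790*√390)/√(177 + 2*√390) ≈ 37.687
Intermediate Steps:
p(S) = 4*S² (p(S) = (2*S)*(2*S) = 4*S²)
√((-1916 + p(-43))/(C(39) + (1050 - 1*873)) + 1395) = √((-1916 + 4*(-43)²)/(√(39*(1 + 39)) + (1050 - 1*873)) + 1395) = √((-1916 + 4*1849)/(√(39*40) + (1050 - 873)) + 1395) = √((-1916 + 7396)/(√1560 + 177) + 1395) = √(5480/(2*√390 + 177) + 1395) = √(5480/(177 + 2*√390) + 1395) = √(1395 + 5480/(177 + 2*√390))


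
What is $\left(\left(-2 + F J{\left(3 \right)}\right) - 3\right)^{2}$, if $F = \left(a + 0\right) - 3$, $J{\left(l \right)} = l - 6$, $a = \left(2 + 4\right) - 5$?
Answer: $1$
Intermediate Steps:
$a = 1$ ($a = 6 - 5 = 1$)
$J{\left(l \right)} = -6 + l$ ($J{\left(l \right)} = l - 6 = -6 + l$)
$F = -2$ ($F = \left(1 + 0\right) - 3 = 1 - 3 = -2$)
$\left(\left(-2 + F J{\left(3 \right)}\right) - 3\right)^{2} = \left(\left(-2 - 2 \left(-6 + 3\right)\right) - 3\right)^{2} = \left(\left(-2 - -6\right) - 3\right)^{2} = \left(\left(-2 + 6\right) - 3\right)^{2} = \left(4 - 3\right)^{2} = 1^{2} = 1$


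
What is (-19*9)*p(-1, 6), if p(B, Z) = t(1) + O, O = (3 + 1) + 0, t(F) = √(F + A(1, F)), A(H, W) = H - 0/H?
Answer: -684 - 171*√2 ≈ -925.83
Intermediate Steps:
A(H, W) = H (A(H, W) = H - 1*0 = H + 0 = H)
t(F) = √(1 + F) (t(F) = √(F + 1) = √(1 + F))
O = 4 (O = 4 + 0 = 4)
p(B, Z) = 4 + √2 (p(B, Z) = √(1 + 1) + 4 = √2 + 4 = 4 + √2)
(-19*9)*p(-1, 6) = (-19*9)*(4 + √2) = -171*(4 + √2) = -684 - 171*√2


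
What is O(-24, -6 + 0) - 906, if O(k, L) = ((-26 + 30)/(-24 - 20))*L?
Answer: -9960/11 ≈ -905.45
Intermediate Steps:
O(k, L) = -L/11 (O(k, L) = (4/(-44))*L = (4*(-1/44))*L = -L/11)
O(-24, -6 + 0) - 906 = -(-6 + 0)/11 - 906 = -1/11*(-6) - 906 = 6/11 - 906 = -9960/11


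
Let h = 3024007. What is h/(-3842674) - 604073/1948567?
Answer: -8213735859171/7487707748158 ≈ -1.0970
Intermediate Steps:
h/(-3842674) - 604073/1948567 = 3024007/(-3842674) - 604073/1948567 = 3024007*(-1/3842674) - 604073*1/1948567 = -3024007/3842674 - 604073/1948567 = -8213735859171/7487707748158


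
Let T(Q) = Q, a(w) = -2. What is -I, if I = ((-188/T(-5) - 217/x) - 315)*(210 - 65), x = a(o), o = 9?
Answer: 48981/2 ≈ 24491.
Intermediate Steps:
x = -2
I = -48981/2 (I = ((-188/(-5) - 217/(-2)) - 315)*(210 - 65) = ((-188*(-⅕) - 217*(-½)) - 315)*145 = ((188/5 + 217/2) - 315)*145 = (1461/10 - 315)*145 = -1689/10*145 = -48981/2 ≈ -24491.)
-I = -1*(-48981/2) = 48981/2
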